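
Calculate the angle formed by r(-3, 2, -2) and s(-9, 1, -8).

r·s = (-3)·(-9) + 2·1 + (-2)·(-8) = 27 + 2 + 16 = 45
|r| = √((-3)² + 2² + (-2)²) = √17 ≈ 4.123
|s| = √((-9)² + 1² + (-8)²) = √146 ≈ 12.08
cos θ = (r·s)/(|r||s|) = 45/(4.123·12.08) ≈ 0.9033
θ = arccos(0.9033) ≈ 25.41°

25.41°


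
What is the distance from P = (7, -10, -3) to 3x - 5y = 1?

distance = |a·x₀ + b·y₀ + c·z₀ - d| / √(a² + b² + c²)
  = |3·7 + (-5)·(-10) + 0·(-3) - 1| / √(3² + (-5)² + 0²)
  = |21 + 50 + 0 - 1| / √(9 + 25 + 0)
  = |70| / √34
  = 70 / 5.831
  ≈ 12

12


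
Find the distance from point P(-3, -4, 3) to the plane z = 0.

distance = |a·x₀ + b·y₀ + c·z₀ - d| / √(a² + b² + c²)
  = |0·(-3) + 0·(-4) + 1·3 - 0| / √(0² + 0² + 1²)
  = |0 + 0 + 3 + 0| / √(0 + 0 + 1)
  = |3| / √1
  = 3 / 1
  ≈ 3

3


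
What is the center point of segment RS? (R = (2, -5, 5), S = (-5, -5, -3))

M = ((x₁+x₂)/2, (y₁+y₂)/2, (z₁+z₂)/2)
  = ((2 - 5)/2, (-5 - 5)/2, (5 - 3)/2)
  = (-3/2, -10/2, 2/2)
  = (-1.5, -5, 1)

(-1.5, -5, 1)


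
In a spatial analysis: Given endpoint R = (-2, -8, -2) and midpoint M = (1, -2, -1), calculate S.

S = 2M - R
  = (2·1 - (-2), 2·(-2) - (-8), 2·(-1) - (-2))
  = (2 + 2, -4 + 8, -2 + 2)
  = (4, 4, 0)

(4, 4, 0)


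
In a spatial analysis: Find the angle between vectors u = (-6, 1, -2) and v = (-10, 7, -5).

u·v = (-6)·(-10) + 1·7 + (-2)·(-5) = 60 + 7 + 10 = 77
|u| = √((-6)² + 1² + (-2)²) = √41 ≈ 6.403
|v| = √((-10)² + 7² + (-5)²) = √174 ≈ 13.19
cos θ = (u·v)/(|u||v|) = 77/(6.403·13.19) ≈ 0.9116
θ = arccos(0.9116) ≈ 24.27°

24.27°


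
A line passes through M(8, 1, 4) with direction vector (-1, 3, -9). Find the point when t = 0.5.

P(t) = M + t·d
  = (8 + (-1)·0.5, 1 + 3·0.5, 4 + (-9)·0.5)
  = (8 - 0.5, 1 + 1.5, 4 - 4.5)
  = (7.5, 2.5, -0.5)

(7.5, 2.5, -0.5)


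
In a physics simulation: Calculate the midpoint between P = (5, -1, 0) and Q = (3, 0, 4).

M = ((x₁+x₂)/2, (y₁+y₂)/2, (z₁+z₂)/2)
  = ((5 + 3)/2, (-1 + 0)/2, (0 + 4)/2)
  = (8/2, -1/2, 4/2)
  = (4, -0.5, 2)

(4, -0.5, 2)


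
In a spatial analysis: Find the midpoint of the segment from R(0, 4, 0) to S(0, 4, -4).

M = ((x₁+x₂)/2, (y₁+y₂)/2, (z₁+z₂)/2)
  = ((0 + 0)/2, (4 + 4)/2, (0 - 4)/2)
  = (0/2, 8/2, -4/2)
  = (0, 4, -2)

(0, 4, -2)


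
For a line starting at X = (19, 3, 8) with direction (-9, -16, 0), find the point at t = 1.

P(t) = X + t·d
  = (19 + (-9)·1, 3 + (-16)·1, 8 + 0·1)
  = (19 - 9, 3 - 16, 8 + 0)
  = (10, -13, 8)

(10, -13, 8)


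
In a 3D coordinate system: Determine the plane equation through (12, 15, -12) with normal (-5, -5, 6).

The plane through P with normal n = (a, b, c) satisfies n·(r - P) = 0,
i.e. ax + by + cz = a·x₀ + b·y₀ + c·z₀.
d = (-5)·12 + (-5)·15 + 6·(-12)
  = -60 - 75 - 72
  = -207
Equation: -5x - 5y + 6z = -207

-5x - 5y + 6z = -207


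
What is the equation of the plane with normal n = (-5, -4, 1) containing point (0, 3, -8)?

The plane through P with normal n = (a, b, c) satisfies n·(r - P) = 0,
i.e. ax + by + cz = a·x₀ + b·y₀ + c·z₀.
d = (-5)·0 + (-4)·3 + 1·(-8)
  = 0 - 12 - 8
  = -20
Equation: -5x - 4y + z = -20

-5x - 4y + z = -20


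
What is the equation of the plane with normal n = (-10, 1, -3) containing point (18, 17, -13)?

The plane through P with normal n = (a, b, c) satisfies n·(r - P) = 0,
i.e. ax + by + cz = a·x₀ + b·y₀ + c·z₀.
d = (-10)·18 + 1·17 + (-3)·(-13)
  = -180 + 17 + 39
  = -124
Equation: -10x + y - 3z = -124

-10x + y - 3z = -124


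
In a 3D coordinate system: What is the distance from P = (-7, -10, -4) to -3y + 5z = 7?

distance = |a·x₀ + b·y₀ + c·z₀ - d| / √(a² + b² + c²)
  = |0·(-7) + (-3)·(-10) + 5·(-4) - 7| / √(0² + (-3)² + 5²)
  = |0 + 30 - 20 - 7| / √(0 + 9 + 25)
  = |3| / √34
  = 3 / 5.831
  ≈ 0.5145

0.5145


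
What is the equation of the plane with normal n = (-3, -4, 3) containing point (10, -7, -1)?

The plane through P with normal n = (a, b, c) satisfies n·(r - P) = 0,
i.e. ax + by + cz = a·x₀ + b·y₀ + c·z₀.
d = (-3)·10 + (-4)·(-7) + 3·(-1)
  = -30 + 28 - 3
  = -5
Equation: -3x - 4y + 3z = -5

-3x - 4y + 3z = -5


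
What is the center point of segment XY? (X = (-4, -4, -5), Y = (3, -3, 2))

M = ((x₁+x₂)/2, (y₁+y₂)/2, (z₁+z₂)/2)
  = ((-4 + 3)/2, (-4 - 3)/2, (-5 + 2)/2)
  = (-1/2, -7/2, -3/2)
  = (-0.5, -3.5, -1.5)

(-0.5, -3.5, -1.5)


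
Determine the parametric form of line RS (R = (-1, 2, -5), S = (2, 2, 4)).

Direction vector d = S - R = (2 + 1, 2 - 2, 4 + 5) = (3, 0, 9)
Parametric form r = R + t·d:
x = -1 + 3t, y = 2, z = -5 + 9t

x = -1 + 3t, y = 2, z = -5 + 9t


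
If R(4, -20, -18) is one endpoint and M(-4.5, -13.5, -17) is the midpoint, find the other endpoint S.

S = 2M - R
  = (2·(-4.5) - 4, 2·(-13.5) - (-20), 2·(-17) - (-18))
  = (-9 - 4, -27 + 20, -34 + 18)
  = (-13, -7, -16)

(-13, -7, -16)


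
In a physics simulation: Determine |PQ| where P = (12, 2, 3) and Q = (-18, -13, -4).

d = √[(x₂-x₁)² + (y₂-y₁)² + (z₂-z₁)²]
  = √[(-30)² + (-15)² + (-7)²]
  = √[900 + 225 + 49]
  = √1174
  ≈ 34.26

34.26


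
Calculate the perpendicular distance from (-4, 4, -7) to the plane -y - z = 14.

distance = |a·x₀ + b·y₀ + c·z₀ - d| / √(a² + b² + c²)
  = |0·(-4) + (-1)·4 + (-1)·(-7) - 14| / √(0² + (-1)² + (-1)²)
  = |0 - 4 + 7 - 14| / √(0 + 1 + 1)
  = |-11| / √2
  = 11 / 1.414
  ≈ 7.778

7.778


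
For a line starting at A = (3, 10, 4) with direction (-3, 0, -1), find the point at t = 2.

P(t) = A + t·d
  = (3 + (-3)·2, 10 + 0·2, 4 + (-1)·2)
  = (3 - 6, 10 + 0, 4 - 2)
  = (-3, 10, 2)

(-3, 10, 2)


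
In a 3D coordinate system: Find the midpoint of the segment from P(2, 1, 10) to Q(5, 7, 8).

M = ((x₁+x₂)/2, (y₁+y₂)/2, (z₁+z₂)/2)
  = ((2 + 5)/2, (1 + 7)/2, (10 + 8)/2)
  = (7/2, 8/2, 18/2)
  = (3.5, 4, 9)

(3.5, 4, 9)


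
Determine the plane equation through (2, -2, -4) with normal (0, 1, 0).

The plane through P with normal n = (a, b, c) satisfies n·(r - P) = 0,
i.e. ax + by + cz = a·x₀ + b·y₀ + c·z₀.
d = 0·2 + 1·(-2) + 0·(-4)
  = 0 - 2 + 0
  = -2
Equation: y = -2

y = -2


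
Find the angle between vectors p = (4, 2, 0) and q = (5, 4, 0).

p·q = 4·5 + 2·4 + 0·0 = 20 + 8 + 0 = 28
|p| = √(4² + 2² + 0²) = √20 ≈ 4.472
|q| = √(5² + 4² + 0²) = √41 ≈ 6.403
cos θ = (p·q)/(|p||q|) = 28/(4.472·6.403) ≈ 0.9778
θ = arccos(0.9778) ≈ 12.09°

12.09°


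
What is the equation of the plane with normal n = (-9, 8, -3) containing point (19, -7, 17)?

The plane through P with normal n = (a, b, c) satisfies n·(r - P) = 0,
i.e. ax + by + cz = a·x₀ + b·y₀ + c·z₀.
d = (-9)·19 + 8·(-7) + (-3)·17
  = -171 - 56 - 51
  = -278
Equation: -9x + 8y - 3z = -278

-9x + 8y - 3z = -278


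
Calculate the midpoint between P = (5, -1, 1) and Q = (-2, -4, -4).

M = ((x₁+x₂)/2, (y₁+y₂)/2, (z₁+z₂)/2)
  = ((5 - 2)/2, (-1 - 4)/2, (1 - 4)/2)
  = (3/2, -5/2, -3/2)
  = (1.5, -2.5, -1.5)

(1.5, -2.5, -1.5)


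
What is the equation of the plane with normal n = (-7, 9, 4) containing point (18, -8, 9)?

The plane through P with normal n = (a, b, c) satisfies n·(r - P) = 0,
i.e. ax + by + cz = a·x₀ + b·y₀ + c·z₀.
d = (-7)·18 + 9·(-8) + 4·9
  = -126 - 72 + 36
  = -162
Equation: -7x + 9y + 4z = -162

-7x + 9y + 4z = -162


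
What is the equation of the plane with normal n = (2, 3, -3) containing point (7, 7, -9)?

The plane through P with normal n = (a, b, c) satisfies n·(r - P) = 0,
i.e. ax + by + cz = a·x₀ + b·y₀ + c·z₀.
d = 2·7 + 3·7 + (-3)·(-9)
  = 14 + 21 + 27
  = 62
Equation: 2x + 3y - 3z = 62

2x + 3y - 3z = 62


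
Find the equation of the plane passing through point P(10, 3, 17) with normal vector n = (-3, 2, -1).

The plane through P with normal n = (a, b, c) satisfies n·(r - P) = 0,
i.e. ax + by + cz = a·x₀ + b·y₀ + c·z₀.
d = (-3)·10 + 2·3 + (-1)·17
  = -30 + 6 - 17
  = -41
Equation: -3x + 2y - z = -41

-3x + 2y - z = -41


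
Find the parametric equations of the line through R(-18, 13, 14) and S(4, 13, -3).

Direction vector d = S - R = (4 + 18, 13 - 13, -3 - 14) = (22, 0, -17)
Parametric form r = R + t·d:
x = -18 + 22t, y = 13, z = 14 - 17t

x = -18 + 22t, y = 13, z = 14 - 17t


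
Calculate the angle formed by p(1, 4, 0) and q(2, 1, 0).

p·q = 1·2 + 4·1 + 0·0 = 2 + 4 + 0 = 6
|p| = √(1² + 4² + 0²) = √17 ≈ 4.123
|q| = √(2² + 1² + 0²) = √5 ≈ 2.236
cos θ = (p·q)/(|p||q|) = 6/(4.123·2.236) ≈ 0.6508
θ = arccos(0.6508) ≈ 49.4°

49.4°


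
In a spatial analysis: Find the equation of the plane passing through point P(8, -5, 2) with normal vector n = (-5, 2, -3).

The plane through P with normal n = (a, b, c) satisfies n·(r - P) = 0,
i.e. ax + by + cz = a·x₀ + b·y₀ + c·z₀.
d = (-5)·8 + 2·(-5) + (-3)·2
  = -40 - 10 - 6
  = -56
Equation: -5x + 2y - 3z = -56

-5x + 2y - 3z = -56


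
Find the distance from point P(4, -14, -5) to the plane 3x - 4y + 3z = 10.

distance = |a·x₀ + b·y₀ + c·z₀ - d| / √(a² + b² + c²)
  = |3·4 + (-4)·(-14) + 3·(-5) - 10| / √(3² + (-4)² + 3²)
  = |12 + 56 - 15 - 10| / √(9 + 16 + 9)
  = |43| / √34
  = 43 / 5.831
  ≈ 7.374

7.374


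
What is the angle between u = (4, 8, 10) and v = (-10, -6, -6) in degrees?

u·v = 4·(-10) + 8·(-6) + 10·(-6) = -40 - 48 - 60 = -148
|u| = √(4² + 8² + 10²) = √180 ≈ 13.42
|v| = √((-10)² + (-6)² + (-6)²) = √172 ≈ 13.11
cos θ = (u·v)/(|u||v|) = -148/(13.42·13.11) ≈ -0.8411
θ = arccos(-0.8411) ≈ 147.3°

147.3°


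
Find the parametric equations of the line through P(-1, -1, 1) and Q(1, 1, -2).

Direction vector d = Q - P = (1 + 1, 1 + 1, -2 - 1) = (2, 2, -3)
Parametric form r = P + t·d:
x = -1 + 2t, y = -1 + 2t, z = 1 - 3t

x = -1 + 2t, y = -1 + 2t, z = 1 - 3t


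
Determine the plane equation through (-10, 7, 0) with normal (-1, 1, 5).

The plane through P with normal n = (a, b, c) satisfies n·(r - P) = 0,
i.e. ax + by + cz = a·x₀ + b·y₀ + c·z₀.
d = (-1)·(-10) + 1·7 + 5·0
  = 10 + 7 + 0
  = 17
Equation: -x + y + 5z = 17

-x + y + 5z = 17


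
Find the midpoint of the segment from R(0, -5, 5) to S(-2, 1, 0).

M = ((x₁+x₂)/2, (y₁+y₂)/2, (z₁+z₂)/2)
  = ((0 - 2)/2, (-5 + 1)/2, (5 + 0)/2)
  = (-2/2, -4/2, 5/2)
  = (-1, -2, 2.5)

(-1, -2, 2.5)


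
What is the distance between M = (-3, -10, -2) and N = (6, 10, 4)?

d = √[(x₂-x₁)² + (y₂-y₁)² + (z₂-z₁)²]
  = √[9² + 20² + 6²]
  = √[81 + 400 + 36]
  = √517
  ≈ 22.74

22.74


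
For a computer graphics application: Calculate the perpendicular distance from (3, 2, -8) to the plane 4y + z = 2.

distance = |a·x₀ + b·y₀ + c·z₀ - d| / √(a² + b² + c²)
  = |0·3 + 4·2 + 1·(-8) - 2| / √(0² + 4² + 1²)
  = |0 + 8 - 8 - 2| / √(0 + 16 + 1)
  = |-2| / √17
  = 2 / 4.123
  ≈ 0.4851

0.4851


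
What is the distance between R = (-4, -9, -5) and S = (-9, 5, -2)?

d = √[(x₂-x₁)² + (y₂-y₁)² + (z₂-z₁)²]
  = √[(-5)² + 14² + 3²]
  = √[25 + 196 + 9]
  = √230
  ≈ 15.17

15.17


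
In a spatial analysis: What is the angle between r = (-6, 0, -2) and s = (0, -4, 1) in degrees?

r·s = (-6)·0 + 0·(-4) + (-2)·1 = 0 + 0 - 2 = -2
|r| = √((-6)² + 0² + (-2)²) = √40 ≈ 6.325
|s| = √(0² + (-4)² + 1²) = √17 ≈ 4.123
cos θ = (r·s)/(|r||s|) = -2/(6.325·4.123) ≈ -0.0767
θ = arccos(-0.0767) ≈ 94.4°

94.4°


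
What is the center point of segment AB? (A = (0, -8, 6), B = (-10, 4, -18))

M = ((x₁+x₂)/2, (y₁+y₂)/2, (z₁+z₂)/2)
  = ((0 - 10)/2, (-8 + 4)/2, (6 - 18)/2)
  = (-10/2, -4/2, -12/2)
  = (-5, -2, -6)

(-5, -2, -6)


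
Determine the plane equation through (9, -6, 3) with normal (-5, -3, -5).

The plane through P with normal n = (a, b, c) satisfies n·(r - P) = 0,
i.e. ax + by + cz = a·x₀ + b·y₀ + c·z₀.
d = (-5)·9 + (-3)·(-6) + (-5)·3
  = -45 + 18 - 15
  = -42
Equation: -5x - 3y - 5z = -42

-5x - 3y - 5z = -42


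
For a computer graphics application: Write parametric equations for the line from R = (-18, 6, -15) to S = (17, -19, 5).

Direction vector d = S - R = (17 + 18, -19 - 6, 5 + 15) = (35, -25, 20)
Parametric form r = R + t·d:
x = -18 + 35t, y = 6 - 25t, z = -15 + 20t

x = -18 + 35t, y = 6 - 25t, z = -15 + 20t


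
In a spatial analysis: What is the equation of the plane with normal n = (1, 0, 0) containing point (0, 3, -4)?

The plane through P with normal n = (a, b, c) satisfies n·(r - P) = 0,
i.e. ax + by + cz = a·x₀ + b·y₀ + c·z₀.
d = 1·0 + 0·3 + 0·(-4)
  = 0 + 0 + 0
  = 0
Equation: x = 0

x = 0


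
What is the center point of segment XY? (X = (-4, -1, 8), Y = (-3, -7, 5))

M = ((x₁+x₂)/2, (y₁+y₂)/2, (z₁+z₂)/2)
  = ((-4 - 3)/2, (-1 - 7)/2, (8 + 5)/2)
  = (-7/2, -8/2, 13/2)
  = (-3.5, -4, 6.5)

(-3.5, -4, 6.5)


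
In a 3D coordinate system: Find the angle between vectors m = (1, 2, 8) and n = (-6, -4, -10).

m·n = 1·(-6) + 2·(-4) + 8·(-10) = -6 - 8 - 80 = -94
|m| = √(1² + 2² + 8²) = √69 ≈ 8.307
|n| = √((-6)² + (-4)² + (-10)²) = √152 ≈ 12.33
cos θ = (m·n)/(|m||n|) = -94/(8.307·12.33) ≈ -0.9179
θ = arccos(-0.9179) ≈ 156.6°

156.6°


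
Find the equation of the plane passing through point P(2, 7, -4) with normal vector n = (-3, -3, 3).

The plane through P with normal n = (a, b, c) satisfies n·(r - P) = 0,
i.e. ax + by + cz = a·x₀ + b·y₀ + c·z₀.
d = (-3)·2 + (-3)·7 + 3·(-4)
  = -6 - 21 - 12
  = -39
Equation: -3x - 3y + 3z = -39

-3x - 3y + 3z = -39


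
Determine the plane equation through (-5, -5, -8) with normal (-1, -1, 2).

The plane through P with normal n = (a, b, c) satisfies n·(r - P) = 0,
i.e. ax + by + cz = a·x₀ + b·y₀ + c·z₀.
d = (-1)·(-5) + (-1)·(-5) + 2·(-8)
  = 5 + 5 - 16
  = -6
Equation: -x - y + 2z = -6

-x - y + 2z = -6


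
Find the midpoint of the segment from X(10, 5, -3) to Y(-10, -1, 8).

M = ((x₁+x₂)/2, (y₁+y₂)/2, (z₁+z₂)/2)
  = ((10 - 10)/2, (5 - 1)/2, (-3 + 8)/2)
  = (0/2, 4/2, 5/2)
  = (0, 2, 2.5)

(0, 2, 2.5)


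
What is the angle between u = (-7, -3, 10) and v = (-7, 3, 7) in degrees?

u·v = (-7)·(-7) + (-3)·3 + 10·7 = 49 - 9 + 70 = 110
|u| = √((-7)² + (-3)² + 10²) = √158 ≈ 12.57
|v| = √((-7)² + 3² + 7²) = √107 ≈ 10.34
cos θ = (u·v)/(|u||v|) = 110/(12.57·10.34) ≈ 0.846
θ = arccos(0.846) ≈ 32.22°

32.22°


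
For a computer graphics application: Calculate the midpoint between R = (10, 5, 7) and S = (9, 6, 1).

M = ((x₁+x₂)/2, (y₁+y₂)/2, (z₁+z₂)/2)
  = ((10 + 9)/2, (5 + 6)/2, (7 + 1)/2)
  = (19/2, 11/2, 8/2)
  = (9.5, 5.5, 4)

(9.5, 5.5, 4)


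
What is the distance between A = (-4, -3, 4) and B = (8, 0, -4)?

d = √[(x₂-x₁)² + (y₂-y₁)² + (z₂-z₁)²]
  = √[12² + 3² + (-8)²]
  = √[144 + 9 + 64]
  = √217
  ≈ 14.73

14.73


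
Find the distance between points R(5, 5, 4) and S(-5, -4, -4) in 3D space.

d = √[(x₂-x₁)² + (y₂-y₁)² + (z₂-z₁)²]
  = √[(-10)² + (-9)² + (-8)²]
  = √[100 + 81 + 64]
  = √245
  ≈ 15.65

15.65


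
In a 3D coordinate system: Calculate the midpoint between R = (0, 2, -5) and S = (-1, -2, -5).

M = ((x₁+x₂)/2, (y₁+y₂)/2, (z₁+z₂)/2)
  = ((0 - 1)/2, (2 - 2)/2, (-5 - 5)/2)
  = (-1/2, 0/2, -10/2)
  = (-0.5, 0, -5)

(-0.5, 0, -5)


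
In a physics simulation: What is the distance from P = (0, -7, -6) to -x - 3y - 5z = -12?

distance = |a·x₀ + b·y₀ + c·z₀ - d| / √(a² + b² + c²)
  = |(-1)·0 + (-3)·(-7) + (-5)·(-6) - (-12)| / √((-1)² + (-3)² + (-5)²)
  = |0 + 21 + 30 + 12| / √(1 + 9 + 25)
  = |63| / √35
  = 63 / 5.916
  ≈ 10.65

10.65


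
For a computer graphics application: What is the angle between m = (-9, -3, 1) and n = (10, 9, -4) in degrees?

m·n = (-9)·10 + (-3)·9 + 1·(-4) = -90 - 27 - 4 = -121
|m| = √((-9)² + (-3)² + 1²) = √91 ≈ 9.539
|n| = √(10² + 9² + (-4)²) = √197 ≈ 14.04
cos θ = (m·n)/(|m||n|) = -121/(9.539·14.04) ≈ -0.9037
θ = arccos(-0.9037) ≈ 154.7°

154.7°


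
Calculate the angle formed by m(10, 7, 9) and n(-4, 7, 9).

m·n = 10·(-4) + 7·7 + 9·9 = -40 + 49 + 81 = 90
|m| = √(10² + 7² + 9²) = √230 ≈ 15.17
|n| = √((-4)² + 7² + 9²) = √146 ≈ 12.08
cos θ = (m·n)/(|m||n|) = 90/(15.17·12.08) ≈ 0.4911
θ = arccos(0.4911) ≈ 60.58°

60.58°


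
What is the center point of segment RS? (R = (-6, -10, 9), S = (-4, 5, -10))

M = ((x₁+x₂)/2, (y₁+y₂)/2, (z₁+z₂)/2)
  = ((-6 - 4)/2, (-10 + 5)/2, (9 - 10)/2)
  = (-10/2, -5/2, -1/2)
  = (-5, -2.5, -0.5)

(-5, -2.5, -0.5)


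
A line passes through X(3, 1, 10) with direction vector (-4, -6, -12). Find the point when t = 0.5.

P(t) = X + t·d
  = (3 + (-4)·0.5, 1 + (-6)·0.5, 10 + (-12)·0.5)
  = (3 - 2, 1 - 3, 10 - 6)
  = (1, -2, 4)

(1, -2, 4)


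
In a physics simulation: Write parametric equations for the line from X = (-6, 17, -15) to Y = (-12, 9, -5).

Direction vector d = Y - X = (-12 + 6, 9 - 17, -5 + 15) = (-6, -8, 10)
Parametric form r = X + t·d:
x = -6 - 6t, y = 17 - 8t, z = -15 + 10t

x = -6 - 6t, y = 17 - 8t, z = -15 + 10t


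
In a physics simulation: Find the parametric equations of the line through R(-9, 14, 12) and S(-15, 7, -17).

Direction vector d = S - R = (-15 + 9, 7 - 14, -17 - 12) = (-6, -7, -29)
Parametric form r = R + t·d:
x = -9 - 6t, y = 14 - 7t, z = 12 - 29t

x = -9 - 6t, y = 14 - 7t, z = 12 - 29t


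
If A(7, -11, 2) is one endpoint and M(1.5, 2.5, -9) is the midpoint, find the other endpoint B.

B = 2M - A
  = (2·1.5 - 7, 2·2.5 - (-11), 2·(-9) - 2)
  = (3 - 7, 5 + 11, -18 - 2)
  = (-4, 16, -20)

(-4, 16, -20)


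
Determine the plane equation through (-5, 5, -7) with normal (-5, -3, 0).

The plane through P with normal n = (a, b, c) satisfies n·(r - P) = 0,
i.e. ax + by + cz = a·x₀ + b·y₀ + c·z₀.
d = (-5)·(-5) + (-3)·5 + 0·(-7)
  = 25 - 15 + 0
  = 10
Equation: -5x - 3y = 10

-5x - 3y = 10


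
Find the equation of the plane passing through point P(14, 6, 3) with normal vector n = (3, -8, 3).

The plane through P with normal n = (a, b, c) satisfies n·(r - P) = 0,
i.e. ax + by + cz = a·x₀ + b·y₀ + c·z₀.
d = 3·14 + (-8)·6 + 3·3
  = 42 - 48 + 9
  = 3
Equation: 3x - 8y + 3z = 3

3x - 8y + 3z = 3


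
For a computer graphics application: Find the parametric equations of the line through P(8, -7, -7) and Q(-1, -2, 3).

Direction vector d = Q - P = (-1 - 8, -2 + 7, 3 + 7) = (-9, 5, 10)
Parametric form r = P + t·d:
x = 8 - 9t, y = -7 + 5t, z = -7 + 10t

x = 8 - 9t, y = -7 + 5t, z = -7 + 10t


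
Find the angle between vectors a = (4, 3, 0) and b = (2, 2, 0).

a·b = 4·2 + 3·2 + 0·0 = 8 + 6 + 0 = 14
|a| = √(4² + 3² + 0²) = √25 ≈ 5
|b| = √(2² + 2² + 0²) = √8 ≈ 2.828
cos θ = (a·b)/(|a||b|) = 14/(5·2.828) ≈ 0.9899
θ = arccos(0.9899) ≈ 8.13°

8.13°


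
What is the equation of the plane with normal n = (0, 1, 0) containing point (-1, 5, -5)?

The plane through P with normal n = (a, b, c) satisfies n·(r - P) = 0,
i.e. ax + by + cz = a·x₀ + b·y₀ + c·z₀.
d = 0·(-1) + 1·5 + 0·(-5)
  = 0 + 5 + 0
  = 5
Equation: y = 5

y = 5


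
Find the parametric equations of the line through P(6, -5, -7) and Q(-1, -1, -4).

Direction vector d = Q - P = (-1 - 6, -1 + 5, -4 + 7) = (-7, 4, 3)
Parametric form r = P + t·d:
x = 6 - 7t, y = -5 + 4t, z = -7 + 3t

x = 6 - 7t, y = -5 + 4t, z = -7 + 3t


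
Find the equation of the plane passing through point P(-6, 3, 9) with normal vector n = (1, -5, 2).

The plane through P with normal n = (a, b, c) satisfies n·(r - P) = 0,
i.e. ax + by + cz = a·x₀ + b·y₀ + c·z₀.
d = 1·(-6) + (-5)·3 + 2·9
  = -6 - 15 + 18
  = -3
Equation: x - 5y + 2z = -3

x - 5y + 2z = -3


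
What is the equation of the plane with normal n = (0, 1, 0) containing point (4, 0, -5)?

The plane through P with normal n = (a, b, c) satisfies n·(r - P) = 0,
i.e. ax + by + cz = a·x₀ + b·y₀ + c·z₀.
d = 0·4 + 1·0 + 0·(-5)
  = 0 + 0 + 0
  = 0
Equation: y = 0

y = 0


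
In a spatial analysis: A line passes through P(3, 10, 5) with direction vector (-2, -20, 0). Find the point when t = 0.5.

P(t) = P + t·d
  = (3 + (-2)·0.5, 10 + (-20)·0.5, 5 + 0·0.5)
  = (3 - 1, 10 - 10, 5 + 0)
  = (2, 0, 5)

(2, 0, 5)


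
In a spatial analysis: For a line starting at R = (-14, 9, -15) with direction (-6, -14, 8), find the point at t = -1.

P(t) = R + t·d
  = (-14 + (-6)·(-1), 9 + (-14)·(-1), -15 + 8·(-1))
  = (-14 + 6, 9 + 14, -15 - 8)
  = (-8, 23, -23)

(-8, 23, -23)


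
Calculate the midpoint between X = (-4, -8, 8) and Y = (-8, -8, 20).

M = ((x₁+x₂)/2, (y₁+y₂)/2, (z₁+z₂)/2)
  = ((-4 - 8)/2, (-8 - 8)/2, (8 + 20)/2)
  = (-12/2, -16/2, 28/2)
  = (-6, -8, 14)

(-6, -8, 14)


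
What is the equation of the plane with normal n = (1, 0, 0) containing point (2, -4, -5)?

The plane through P with normal n = (a, b, c) satisfies n·(r - P) = 0,
i.e. ax + by + cz = a·x₀ + b·y₀ + c·z₀.
d = 1·2 + 0·(-4) + 0·(-5)
  = 2 + 0 + 0
  = 2
Equation: x = 2

x = 2


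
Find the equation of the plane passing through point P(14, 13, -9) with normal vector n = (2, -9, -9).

The plane through P with normal n = (a, b, c) satisfies n·(r - P) = 0,
i.e. ax + by + cz = a·x₀ + b·y₀ + c·z₀.
d = 2·14 + (-9)·13 + (-9)·(-9)
  = 28 - 117 + 81
  = -8
Equation: 2x - 9y - 9z = -8

2x - 9y - 9z = -8


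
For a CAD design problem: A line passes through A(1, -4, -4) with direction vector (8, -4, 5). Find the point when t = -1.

P(t) = A + t·d
  = (1 + 8·(-1), -4 + (-4)·(-1), -4 + 5·(-1))
  = (1 - 8, -4 + 4, -4 - 5)
  = (-7, 0, -9)

(-7, 0, -9)


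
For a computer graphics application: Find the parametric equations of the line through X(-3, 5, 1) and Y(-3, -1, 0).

Direction vector d = Y - X = (-3 + 3, -1 - 5, 0 - 1) = (0, -6, -1)
Parametric form r = X + t·d:
x = -3, y = 5 - 6t, z = 1 - t

x = -3, y = 5 - 6t, z = 1 - t


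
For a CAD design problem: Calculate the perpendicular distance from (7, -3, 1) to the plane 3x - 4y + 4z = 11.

distance = |a·x₀ + b·y₀ + c·z₀ - d| / √(a² + b² + c²)
  = |3·7 + (-4)·(-3) + 4·1 - 11| / √(3² + (-4)² + 4²)
  = |21 + 12 + 4 - 11| / √(9 + 16 + 16)
  = |26| / √41
  = 26 / 6.403
  ≈ 4.061

4.061


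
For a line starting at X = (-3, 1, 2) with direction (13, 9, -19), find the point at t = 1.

P(t) = X + t·d
  = (-3 + 13·1, 1 + 9·1, 2 + (-19)·1)
  = (-3 + 13, 1 + 9, 2 - 19)
  = (10, 10, -17)

(10, 10, -17)


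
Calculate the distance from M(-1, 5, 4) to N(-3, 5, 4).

d = √[(x₂-x₁)² + (y₂-y₁)² + (z₂-z₁)²]
  = √[(-2)² + 0² + 0²]
  = √[4 + 0 + 0]
  = √4
  ≈ 2

2


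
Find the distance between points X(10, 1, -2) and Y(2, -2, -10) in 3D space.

d = √[(x₂-x₁)² + (y₂-y₁)² + (z₂-z₁)²]
  = √[(-8)² + (-3)² + (-8)²]
  = √[64 + 9 + 64]
  = √137
  ≈ 11.7

11.7


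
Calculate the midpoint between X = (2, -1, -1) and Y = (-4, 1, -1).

M = ((x₁+x₂)/2, (y₁+y₂)/2, (z₁+z₂)/2)
  = ((2 - 4)/2, (-1 + 1)/2, (-1 - 1)/2)
  = (-2/2, 0/2, -2/2)
  = (-1, 0, -1)

(-1, 0, -1)


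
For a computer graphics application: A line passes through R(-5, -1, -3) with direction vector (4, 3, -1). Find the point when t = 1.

P(t) = R + t·d
  = (-5 + 4·1, -1 + 3·1, -3 + (-1)·1)
  = (-5 + 4, -1 + 3, -3 - 1)
  = (-1, 2, -4)

(-1, 2, -4)


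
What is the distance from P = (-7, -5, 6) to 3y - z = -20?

distance = |a·x₀ + b·y₀ + c·z₀ - d| / √(a² + b² + c²)
  = |0·(-7) + 3·(-5) + (-1)·6 - (-20)| / √(0² + 3² + (-1)²)
  = |0 - 15 - 6 + 20| / √(0 + 9 + 1)
  = |-1| / √10
  = 1 / 3.162
  ≈ 0.3162

0.3162


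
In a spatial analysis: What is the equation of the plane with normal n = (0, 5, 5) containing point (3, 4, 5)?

The plane through P with normal n = (a, b, c) satisfies n·(r - P) = 0,
i.e. ax + by + cz = a·x₀ + b·y₀ + c·z₀.
d = 0·3 + 5·4 + 5·5
  = 0 + 20 + 25
  = 45
Equation: 5y + 5z = 45

5y + 5z = 45


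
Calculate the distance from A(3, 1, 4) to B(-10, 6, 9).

d = √[(x₂-x₁)² + (y₂-y₁)² + (z₂-z₁)²]
  = √[(-13)² + 5² + 5²]
  = √[169 + 25 + 25]
  = √219
  ≈ 14.8

14.8


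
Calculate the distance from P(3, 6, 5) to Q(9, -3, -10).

d = √[(x₂-x₁)² + (y₂-y₁)² + (z₂-z₁)²]
  = √[6² + (-9)² + (-15)²]
  = √[36 + 81 + 225]
  = √342
  ≈ 18.49

18.49


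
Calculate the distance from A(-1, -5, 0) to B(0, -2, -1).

d = √[(x₂-x₁)² + (y₂-y₁)² + (z₂-z₁)²]
  = √[1² + 3² + (-1)²]
  = √[1 + 9 + 1]
  = √11
  ≈ 3.317

3.317


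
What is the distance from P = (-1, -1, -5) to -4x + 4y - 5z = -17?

distance = |a·x₀ + b·y₀ + c·z₀ - d| / √(a² + b² + c²)
  = |(-4)·(-1) + 4·(-1) + (-5)·(-5) - (-17)| / √((-4)² + 4² + (-5)²)
  = |4 - 4 + 25 + 17| / √(16 + 16 + 25)
  = |42| / √57
  = 42 / 7.55
  ≈ 5.563

5.563


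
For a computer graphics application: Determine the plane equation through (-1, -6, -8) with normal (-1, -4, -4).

The plane through P with normal n = (a, b, c) satisfies n·(r - P) = 0,
i.e. ax + by + cz = a·x₀ + b·y₀ + c·z₀.
d = (-1)·(-1) + (-4)·(-6) + (-4)·(-8)
  = 1 + 24 + 32
  = 57
Equation: -x - 4y - 4z = 57

-x - 4y - 4z = 57


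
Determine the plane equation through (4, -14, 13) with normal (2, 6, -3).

The plane through P with normal n = (a, b, c) satisfies n·(r - P) = 0,
i.e. ax + by + cz = a·x₀ + b·y₀ + c·z₀.
d = 2·4 + 6·(-14) + (-3)·13
  = 8 - 84 - 39
  = -115
Equation: 2x + 6y - 3z = -115

2x + 6y - 3z = -115


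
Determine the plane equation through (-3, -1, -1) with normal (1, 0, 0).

The plane through P with normal n = (a, b, c) satisfies n·(r - P) = 0,
i.e. ax + by + cz = a·x₀ + b·y₀ + c·z₀.
d = 1·(-3) + 0·(-1) + 0·(-1)
  = -3 + 0 + 0
  = -3
Equation: x = -3

x = -3


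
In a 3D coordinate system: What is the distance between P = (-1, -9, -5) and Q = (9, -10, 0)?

d = √[(x₂-x₁)² + (y₂-y₁)² + (z₂-z₁)²]
  = √[10² + (-1)² + 5²]
  = √[100 + 1 + 25]
  = √126
  ≈ 11.22

11.22


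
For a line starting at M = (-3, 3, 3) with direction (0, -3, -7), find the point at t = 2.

P(t) = M + t·d
  = (-3 + 0·2, 3 + (-3)·2, 3 + (-7)·2)
  = (-3 + 0, 3 - 6, 3 - 14)
  = (-3, -3, -11)

(-3, -3, -11)


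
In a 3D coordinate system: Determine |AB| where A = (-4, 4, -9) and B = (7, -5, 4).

d = √[(x₂-x₁)² + (y₂-y₁)² + (z₂-z₁)²]
  = √[11² + (-9)² + 13²]
  = √[121 + 81 + 169]
  = √371
  ≈ 19.26

19.26


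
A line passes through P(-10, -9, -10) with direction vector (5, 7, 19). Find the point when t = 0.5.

P(t) = P + t·d
  = (-10 + 5·0.5, -9 + 7·0.5, -10 + 19·0.5)
  = (-10 + 2.5, -9 + 3.5, -10 + 9.5)
  = (-7.5, -5.5, -0.5)

(-7.5, -5.5, -0.5)


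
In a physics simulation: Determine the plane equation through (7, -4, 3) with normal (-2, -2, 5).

The plane through P with normal n = (a, b, c) satisfies n·(r - P) = 0,
i.e. ax + by + cz = a·x₀ + b·y₀ + c·z₀.
d = (-2)·7 + (-2)·(-4) + 5·3
  = -14 + 8 + 15
  = 9
Equation: -2x - 2y + 5z = 9

-2x - 2y + 5z = 9


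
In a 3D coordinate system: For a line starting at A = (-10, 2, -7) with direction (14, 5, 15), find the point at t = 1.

P(t) = A + t·d
  = (-10 + 14·1, 2 + 5·1, -7 + 15·1)
  = (-10 + 14, 2 + 5, -7 + 15)
  = (4, 7, 8)

(4, 7, 8)


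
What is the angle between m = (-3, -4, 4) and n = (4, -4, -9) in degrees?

m·n = (-3)·4 + (-4)·(-4) + 4·(-9) = -12 + 16 - 36 = -32
|m| = √((-3)² + (-4)² + 4²) = √41 ≈ 6.403
|n| = √(4² + (-4)² + (-9)²) = √113 ≈ 10.63
cos θ = (m·n)/(|m||n|) = -32/(6.403·10.63) ≈ -0.4701
θ = arccos(-0.4701) ≈ 118°

118°


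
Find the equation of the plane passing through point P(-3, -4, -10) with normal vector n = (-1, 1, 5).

The plane through P with normal n = (a, b, c) satisfies n·(r - P) = 0,
i.e. ax + by + cz = a·x₀ + b·y₀ + c·z₀.
d = (-1)·(-3) + 1·(-4) + 5·(-10)
  = 3 - 4 - 50
  = -51
Equation: -x + y + 5z = -51

-x + y + 5z = -51


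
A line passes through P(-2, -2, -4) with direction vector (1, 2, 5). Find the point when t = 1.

P(t) = P + t·d
  = (-2 + 1·1, -2 + 2·1, -4 + 5·1)
  = (-2 + 1, -2 + 2, -4 + 5)
  = (-1, 0, 1)

(-1, 0, 1)


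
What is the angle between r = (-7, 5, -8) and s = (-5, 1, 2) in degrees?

r·s = (-7)·(-5) + 5·1 + (-8)·2 = 35 + 5 - 16 = 24
|r| = √((-7)² + 5² + (-8)²) = √138 ≈ 11.75
|s| = √((-5)² + 1² + 2²) = √30 ≈ 5.477
cos θ = (r·s)/(|r||s|) = 24/(11.75·5.477) ≈ 0.373
θ = arccos(0.373) ≈ 68.1°

68.1°


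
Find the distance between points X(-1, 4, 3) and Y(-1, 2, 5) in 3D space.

d = √[(x₂-x₁)² + (y₂-y₁)² + (z₂-z₁)²]
  = √[0² + (-2)² + 2²]
  = √[0 + 4 + 4]
  = √8
  ≈ 2.828

2.828


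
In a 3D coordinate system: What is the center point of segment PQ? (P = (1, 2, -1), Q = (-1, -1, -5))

M = ((x₁+x₂)/2, (y₁+y₂)/2, (z₁+z₂)/2)
  = ((1 - 1)/2, (2 - 1)/2, (-1 - 5)/2)
  = (0/2, 1/2, -6/2)
  = (0, 0.5, -3)

(0, 0.5, -3)


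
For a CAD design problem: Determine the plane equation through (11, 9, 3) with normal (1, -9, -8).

The plane through P with normal n = (a, b, c) satisfies n·(r - P) = 0,
i.e. ax + by + cz = a·x₀ + b·y₀ + c·z₀.
d = 1·11 + (-9)·9 + (-8)·3
  = 11 - 81 - 24
  = -94
Equation: x - 9y - 8z = -94

x - 9y - 8z = -94


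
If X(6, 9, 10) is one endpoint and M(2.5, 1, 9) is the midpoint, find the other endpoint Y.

Y = 2M - X
  = (2·2.5 - 6, 2·1 - 9, 2·9 - 10)
  = (5 - 6, 2 - 9, 18 - 10)
  = (-1, -7, 8)

(-1, -7, 8)


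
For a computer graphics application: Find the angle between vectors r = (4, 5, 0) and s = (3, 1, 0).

r·s = 4·3 + 5·1 + 0·0 = 12 + 5 + 0 = 17
|r| = √(4² + 5² + 0²) = √41 ≈ 6.403
|s| = √(3² + 1² + 0²) = √10 ≈ 3.162
cos θ = (r·s)/(|r||s|) = 17/(6.403·3.162) ≈ 0.8396
θ = arccos(0.8396) ≈ 32.91°

32.91°


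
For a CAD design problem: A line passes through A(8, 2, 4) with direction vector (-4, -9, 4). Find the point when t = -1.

P(t) = A + t·d
  = (8 + (-4)·(-1), 2 + (-9)·(-1), 4 + 4·(-1))
  = (8 + 4, 2 + 9, 4 - 4)
  = (12, 11, 0)

(12, 11, 0)


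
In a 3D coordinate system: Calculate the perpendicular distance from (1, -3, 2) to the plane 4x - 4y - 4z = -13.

distance = |a·x₀ + b·y₀ + c·z₀ - d| / √(a² + b² + c²)
  = |4·1 + (-4)·(-3) + (-4)·2 - (-13)| / √(4² + (-4)² + (-4)²)
  = |4 + 12 - 8 + 13| / √(16 + 16 + 16)
  = |21| / √48
  = 21 / 6.928
  ≈ 3.031

3.031


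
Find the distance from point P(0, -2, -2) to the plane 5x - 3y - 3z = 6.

distance = |a·x₀ + b·y₀ + c·z₀ - d| / √(a² + b² + c²)
  = |5·0 + (-3)·(-2) + (-3)·(-2) - 6| / √(5² + (-3)² + (-3)²)
  = |0 + 6 + 6 - 6| / √(25 + 9 + 9)
  = |6| / √43
  = 6 / 6.557
  ≈ 0.915

0.915


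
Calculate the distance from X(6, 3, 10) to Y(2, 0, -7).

d = √[(x₂-x₁)² + (y₂-y₁)² + (z₂-z₁)²]
  = √[(-4)² + (-3)² + (-17)²]
  = √[16 + 9 + 289]
  = √314
  ≈ 17.72

17.72


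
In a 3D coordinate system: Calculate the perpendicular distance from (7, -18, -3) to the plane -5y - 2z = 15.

distance = |a·x₀ + b·y₀ + c·z₀ - d| / √(a² + b² + c²)
  = |0·7 + (-5)·(-18) + (-2)·(-3) - 15| / √(0² + (-5)² + (-2)²)
  = |0 + 90 + 6 - 15| / √(0 + 25 + 4)
  = |81| / √29
  = 81 / 5.385
  ≈ 15.04

15.04


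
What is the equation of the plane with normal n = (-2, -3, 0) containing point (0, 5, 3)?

The plane through P with normal n = (a, b, c) satisfies n·(r - P) = 0,
i.e. ax + by + cz = a·x₀ + b·y₀ + c·z₀.
d = (-2)·0 + (-3)·5 + 0·3
  = 0 - 15 + 0
  = -15
Equation: -2x - 3y = -15

-2x - 3y = -15


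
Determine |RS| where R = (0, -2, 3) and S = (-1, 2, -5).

d = √[(x₂-x₁)² + (y₂-y₁)² + (z₂-z₁)²]
  = √[(-1)² + 4² + (-8)²]
  = √[1 + 16 + 64]
  = √81
  ≈ 9

9


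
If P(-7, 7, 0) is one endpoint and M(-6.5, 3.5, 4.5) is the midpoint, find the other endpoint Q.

Q = 2M - P
  = (2·(-6.5) - (-7), 2·3.5 - 7, 2·4.5 - 0)
  = (-13 + 7, 7 - 7, 9 + 0)
  = (-6, 0, 9)

(-6, 0, 9)


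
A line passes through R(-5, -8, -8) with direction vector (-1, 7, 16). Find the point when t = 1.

P(t) = R + t·d
  = (-5 + (-1)·1, -8 + 7·1, -8 + 16·1)
  = (-5 - 1, -8 + 7, -8 + 16)
  = (-6, -1, 8)

(-6, -1, 8)


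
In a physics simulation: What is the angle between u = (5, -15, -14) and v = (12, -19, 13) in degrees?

u·v = 5·12 + (-15)·(-19) + (-14)·13 = 60 + 285 - 182 = 163
|u| = √(5² + (-15)² + (-14)²) = √446 ≈ 21.12
|v| = √(12² + (-19)² + 13²) = √674 ≈ 25.96
cos θ = (u·v)/(|u||v|) = 163/(21.12·25.96) ≈ 0.2973
θ = arccos(0.2973) ≈ 72.7°

72.7°


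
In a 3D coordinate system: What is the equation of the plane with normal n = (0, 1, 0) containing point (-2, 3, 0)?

The plane through P with normal n = (a, b, c) satisfies n·(r - P) = 0,
i.e. ax + by + cz = a·x₀ + b·y₀ + c·z₀.
d = 0·(-2) + 1·3 + 0·0
  = 0 + 3 + 0
  = 3
Equation: y = 3

y = 3


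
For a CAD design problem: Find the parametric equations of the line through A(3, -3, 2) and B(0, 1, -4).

Direction vector d = B - A = (0 - 3, 1 + 3, -4 - 2) = (-3, 4, -6)
Parametric form r = A + t·d:
x = 3 - 3t, y = -3 + 4t, z = 2 - 6t

x = 3 - 3t, y = -3 + 4t, z = 2 - 6t


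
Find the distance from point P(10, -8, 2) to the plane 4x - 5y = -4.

distance = |a·x₀ + b·y₀ + c·z₀ - d| / √(a² + b² + c²)
  = |4·10 + (-5)·(-8) + 0·2 - (-4)| / √(4² + (-5)² + 0²)
  = |40 + 40 + 0 + 4| / √(16 + 25 + 0)
  = |84| / √41
  = 84 / 6.403
  ≈ 13.12

13.12


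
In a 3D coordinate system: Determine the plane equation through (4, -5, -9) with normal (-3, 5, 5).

The plane through P with normal n = (a, b, c) satisfies n·(r - P) = 0,
i.e. ax + by + cz = a·x₀ + b·y₀ + c·z₀.
d = (-3)·4 + 5·(-5) + 5·(-9)
  = -12 - 25 - 45
  = -82
Equation: -3x + 5y + 5z = -82

-3x + 5y + 5z = -82


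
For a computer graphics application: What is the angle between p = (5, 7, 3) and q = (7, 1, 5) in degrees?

p·q = 5·7 + 7·1 + 3·5 = 35 + 7 + 15 = 57
|p| = √(5² + 7² + 3²) = √83 ≈ 9.11
|q| = √(7² + 1² + 5²) = √75 ≈ 8.66
cos θ = (p·q)/(|p||q|) = 57/(9.11·8.66) ≈ 0.7224
θ = arccos(0.7224) ≈ 43.74°

43.74°


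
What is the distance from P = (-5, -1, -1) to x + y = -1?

distance = |a·x₀ + b·y₀ + c·z₀ - d| / √(a² + b² + c²)
  = |1·(-5) + 1·(-1) + 0·(-1) - (-1)| / √(1² + 1² + 0²)
  = |-5 - 1 + 0 + 1| / √(1 + 1 + 0)
  = |-5| / √2
  = 5 / 1.414
  ≈ 3.536

3.536


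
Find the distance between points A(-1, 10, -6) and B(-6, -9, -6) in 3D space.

d = √[(x₂-x₁)² + (y₂-y₁)² + (z₂-z₁)²]
  = √[(-5)² + (-19)² + 0²]
  = √[25 + 361 + 0]
  = √386
  ≈ 19.65

19.65


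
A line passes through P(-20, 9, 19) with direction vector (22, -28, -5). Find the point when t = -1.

P(t) = P + t·d
  = (-20 + 22·(-1), 9 + (-28)·(-1), 19 + (-5)·(-1))
  = (-20 - 22, 9 + 28, 19 + 5)
  = (-42, 37, 24)

(-42, 37, 24)


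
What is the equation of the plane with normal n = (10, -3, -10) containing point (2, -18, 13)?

The plane through P with normal n = (a, b, c) satisfies n·(r - P) = 0,
i.e. ax + by + cz = a·x₀ + b·y₀ + c·z₀.
d = 10·2 + (-3)·(-18) + (-10)·13
  = 20 + 54 - 130
  = -56
Equation: 10x - 3y - 10z = -56

10x - 3y - 10z = -56


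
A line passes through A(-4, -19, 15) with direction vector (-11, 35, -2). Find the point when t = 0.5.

P(t) = A + t·d
  = (-4 + (-11)·0.5, -19 + 35·0.5, 15 + (-2)·0.5)
  = (-4 - 5.5, -19 + 17.5, 15 - 1)
  = (-9.5, -1.5, 14)

(-9.5, -1.5, 14)


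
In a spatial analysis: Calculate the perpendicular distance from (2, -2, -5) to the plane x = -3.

distance = |a·x₀ + b·y₀ + c·z₀ - d| / √(a² + b² + c²)
  = |1·2 + 0·(-2) + 0·(-5) - (-3)| / √(1² + 0² + 0²)
  = |2 + 0 + 0 + 3| / √(1 + 0 + 0)
  = |5| / √1
  = 5 / 1
  ≈ 5

5


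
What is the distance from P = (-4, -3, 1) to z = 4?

distance = |a·x₀ + b·y₀ + c·z₀ - d| / √(a² + b² + c²)
  = |0·(-4) + 0·(-3) + 1·1 - 4| / √(0² + 0² + 1²)
  = |0 + 0 + 1 - 4| / √(0 + 0 + 1)
  = |-3| / √1
  = 3 / 1
  ≈ 3

3


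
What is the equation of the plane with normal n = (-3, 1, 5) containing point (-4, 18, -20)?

The plane through P with normal n = (a, b, c) satisfies n·(r - P) = 0,
i.e. ax + by + cz = a·x₀ + b·y₀ + c·z₀.
d = (-3)·(-4) + 1·18 + 5·(-20)
  = 12 + 18 - 100
  = -70
Equation: -3x + y + 5z = -70

-3x + y + 5z = -70


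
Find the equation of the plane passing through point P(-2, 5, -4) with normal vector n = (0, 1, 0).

The plane through P with normal n = (a, b, c) satisfies n·(r - P) = 0,
i.e. ax + by + cz = a·x₀ + b·y₀ + c·z₀.
d = 0·(-2) + 1·5 + 0·(-4)
  = 0 + 5 + 0
  = 5
Equation: y = 5

y = 5


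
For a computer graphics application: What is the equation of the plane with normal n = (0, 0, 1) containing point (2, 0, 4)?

The plane through P with normal n = (a, b, c) satisfies n·(r - P) = 0,
i.e. ax + by + cz = a·x₀ + b·y₀ + c·z₀.
d = 0·2 + 0·0 + 1·4
  = 0 + 0 + 4
  = 4
Equation: z = 4

z = 4


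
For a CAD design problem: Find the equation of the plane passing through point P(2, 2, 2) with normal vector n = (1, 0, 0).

The plane through P with normal n = (a, b, c) satisfies n·(r - P) = 0,
i.e. ax + by + cz = a·x₀ + b·y₀ + c·z₀.
d = 1·2 + 0·2 + 0·2
  = 2 + 0 + 0
  = 2
Equation: x = 2

x = 2


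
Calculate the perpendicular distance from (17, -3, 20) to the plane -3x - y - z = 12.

distance = |a·x₀ + b·y₀ + c·z₀ - d| / √(a² + b² + c²)
  = |(-3)·17 + (-1)·(-3) + (-1)·20 - 12| / √((-3)² + (-1)² + (-1)²)
  = |-51 + 3 - 20 - 12| / √(9 + 1 + 1)
  = |-80| / √11
  = 80 / 3.317
  ≈ 24.12

24.12


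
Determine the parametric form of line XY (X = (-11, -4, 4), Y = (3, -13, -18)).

Direction vector d = Y - X = (3 + 11, -13 + 4, -18 - 4) = (14, -9, -22)
Parametric form r = X + t·d:
x = -11 + 14t, y = -4 - 9t, z = 4 - 22t

x = -11 + 14t, y = -4 - 9t, z = 4 - 22t


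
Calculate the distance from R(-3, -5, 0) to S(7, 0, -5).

d = √[(x₂-x₁)² + (y₂-y₁)² + (z₂-z₁)²]
  = √[10² + 5² + (-5)²]
  = √[100 + 25 + 25]
  = √150
  ≈ 12.25

12.25


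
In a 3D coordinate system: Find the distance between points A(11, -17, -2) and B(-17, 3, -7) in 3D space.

d = √[(x₂-x₁)² + (y₂-y₁)² + (z₂-z₁)²]
  = √[(-28)² + 20² + (-5)²]
  = √[784 + 400 + 25]
  = √1209
  ≈ 34.77

34.77


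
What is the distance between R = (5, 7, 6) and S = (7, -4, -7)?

d = √[(x₂-x₁)² + (y₂-y₁)² + (z₂-z₁)²]
  = √[2² + (-11)² + (-13)²]
  = √[4 + 121 + 169]
  = √294
  ≈ 17.15

17.15


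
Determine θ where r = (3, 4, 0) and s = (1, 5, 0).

r·s = 3·1 + 4·5 + 0·0 = 3 + 20 + 0 = 23
|r| = √(3² + 4² + 0²) = √25 ≈ 5
|s| = √(1² + 5² + 0²) = √26 ≈ 5.099
cos θ = (r·s)/(|r||s|) = 23/(5·5.099) ≈ 0.9021
θ = arccos(0.9021) ≈ 25.56°

25.56°


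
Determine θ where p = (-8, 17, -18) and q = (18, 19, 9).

p·q = (-8)·18 + 17·19 + (-18)·9 = -144 + 323 - 162 = 17
|p| = √((-8)² + 17² + (-18)²) = √677 ≈ 26.02
|q| = √(18² + 19² + 9²) = √766 ≈ 27.68
cos θ = (p·q)/(|p||q|) = 17/(26.02·27.68) ≈ 0.02361
θ = arccos(0.02361) ≈ 88.65°

88.65°
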